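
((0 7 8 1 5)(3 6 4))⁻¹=(0 5 1 8 7)(3 4 6)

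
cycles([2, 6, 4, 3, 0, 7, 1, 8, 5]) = (0 2 4)(1 6)(5 7 8)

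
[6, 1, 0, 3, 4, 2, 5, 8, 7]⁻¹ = [2, 1, 5, 3, 4, 6, 0, 8, 7]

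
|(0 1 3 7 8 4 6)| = 7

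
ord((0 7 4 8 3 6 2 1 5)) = 9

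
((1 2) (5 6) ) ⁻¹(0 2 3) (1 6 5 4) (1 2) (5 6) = (0 1 3) (2 5 6 4) 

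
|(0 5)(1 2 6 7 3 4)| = 6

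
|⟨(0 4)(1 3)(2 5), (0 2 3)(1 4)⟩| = 72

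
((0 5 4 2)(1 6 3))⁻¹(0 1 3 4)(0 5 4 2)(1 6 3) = (1 2 5 6)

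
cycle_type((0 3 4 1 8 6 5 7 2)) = 9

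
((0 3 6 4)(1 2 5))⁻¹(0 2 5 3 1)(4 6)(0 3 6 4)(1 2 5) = (0 4)(1 6 2 3 5)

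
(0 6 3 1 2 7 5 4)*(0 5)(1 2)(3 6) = (0 3 2 7)(4 5)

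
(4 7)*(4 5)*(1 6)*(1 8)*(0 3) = (0 3)(1 6 8)(4 7 5)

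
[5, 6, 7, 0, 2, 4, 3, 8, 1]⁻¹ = [3, 8, 4, 6, 5, 0, 1, 2, 7]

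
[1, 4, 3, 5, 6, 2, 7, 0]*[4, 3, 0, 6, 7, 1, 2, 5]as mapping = [0→3, 1→7, 2→6, 3→1, 4→2, 5→0, 6→5, 7→4]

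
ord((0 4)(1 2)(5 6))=2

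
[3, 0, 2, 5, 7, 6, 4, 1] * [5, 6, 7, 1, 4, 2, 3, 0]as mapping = [0→1, 1→5, 2→7, 3→2, 4→0, 5→3, 6→4, 7→6]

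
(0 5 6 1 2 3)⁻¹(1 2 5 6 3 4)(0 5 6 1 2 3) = (0 4 2 3 6 1)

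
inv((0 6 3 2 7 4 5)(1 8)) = (0 5 4 7 2 3 6)(1 8)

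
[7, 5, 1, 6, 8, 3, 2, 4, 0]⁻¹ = [8, 2, 6, 5, 7, 1, 3, 0, 4]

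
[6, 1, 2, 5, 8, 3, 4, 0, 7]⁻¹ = [7, 1, 2, 5, 6, 3, 0, 8, 4]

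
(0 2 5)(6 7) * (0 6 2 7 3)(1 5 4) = (0 7 2 4 1 5 6 3)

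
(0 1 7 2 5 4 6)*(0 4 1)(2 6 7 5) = (1 5)(4 7 6)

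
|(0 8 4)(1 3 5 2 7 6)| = 6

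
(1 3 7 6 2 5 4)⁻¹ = (1 4 5 2 6 7 3)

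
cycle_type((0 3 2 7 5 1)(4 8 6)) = 3.6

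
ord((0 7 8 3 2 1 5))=7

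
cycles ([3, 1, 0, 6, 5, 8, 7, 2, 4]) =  (0 3 6 7 2)(4 5 8)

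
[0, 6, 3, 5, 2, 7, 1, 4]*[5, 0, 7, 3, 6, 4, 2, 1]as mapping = [0→5, 1→2, 2→3, 3→4, 4→7, 5→1, 6→0, 7→6]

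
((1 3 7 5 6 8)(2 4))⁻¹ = (1 8 6 5 7 3)(2 4)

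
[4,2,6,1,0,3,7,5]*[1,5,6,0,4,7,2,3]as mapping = [0→4,1→6,2→2,3→5,4→1,5→0,6→3,7→7]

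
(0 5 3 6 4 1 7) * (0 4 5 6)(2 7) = (0 6 5 3)(1 2 7 4)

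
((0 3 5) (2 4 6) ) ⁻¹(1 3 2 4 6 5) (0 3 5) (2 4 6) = (0 1 5 4 6 2) 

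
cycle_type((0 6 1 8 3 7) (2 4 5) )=3.6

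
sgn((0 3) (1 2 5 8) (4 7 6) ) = 1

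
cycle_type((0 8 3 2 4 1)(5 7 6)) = 3.6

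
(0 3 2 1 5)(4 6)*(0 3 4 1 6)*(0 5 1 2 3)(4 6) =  (0 6 2 4 5)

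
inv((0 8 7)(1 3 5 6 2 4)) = (0 7 8)(1 4 2 6 5 3)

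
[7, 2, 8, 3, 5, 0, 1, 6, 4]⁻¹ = [5, 6, 1, 3, 8, 4, 7, 0, 2]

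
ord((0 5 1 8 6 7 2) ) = 7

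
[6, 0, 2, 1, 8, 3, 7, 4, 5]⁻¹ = [1, 3, 2, 5, 7, 8, 0, 6, 4]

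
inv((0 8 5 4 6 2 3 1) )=(0 1 3 2 6 4 5 8) 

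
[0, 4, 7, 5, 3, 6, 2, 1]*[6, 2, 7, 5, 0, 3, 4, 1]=[6, 0, 1, 3, 5, 4, 7, 2]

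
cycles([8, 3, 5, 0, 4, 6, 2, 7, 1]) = (0 8 1 3)(2 5 6)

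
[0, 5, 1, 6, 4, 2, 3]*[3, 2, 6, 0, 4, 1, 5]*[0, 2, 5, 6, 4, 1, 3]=[6, 2, 5, 1, 4, 3, 0]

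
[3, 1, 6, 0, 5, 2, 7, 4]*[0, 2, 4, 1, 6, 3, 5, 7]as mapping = [0→1, 1→2, 2→5, 3→0, 4→3, 5→4, 6→7, 7→6]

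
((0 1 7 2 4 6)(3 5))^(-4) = (0 7 4)(1 2 6)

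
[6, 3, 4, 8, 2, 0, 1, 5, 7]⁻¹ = [5, 6, 4, 1, 2, 7, 0, 8, 3]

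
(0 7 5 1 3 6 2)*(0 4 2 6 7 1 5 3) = (0 1)(2 4)(3 7)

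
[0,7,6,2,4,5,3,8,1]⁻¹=[0,8,3,6,4,5,2,1,7]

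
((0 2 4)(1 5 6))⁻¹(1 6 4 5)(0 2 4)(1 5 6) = (0 6 5 1)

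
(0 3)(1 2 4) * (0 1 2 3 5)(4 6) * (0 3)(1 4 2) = (0 5 3 4 1)(2 6)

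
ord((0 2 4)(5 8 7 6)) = 12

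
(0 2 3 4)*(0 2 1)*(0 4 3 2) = (0 1 4)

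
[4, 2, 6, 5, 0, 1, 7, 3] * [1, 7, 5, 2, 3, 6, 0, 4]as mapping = [0→3, 1→5, 2→0, 3→6, 4→1, 5→7, 6→4, 7→2]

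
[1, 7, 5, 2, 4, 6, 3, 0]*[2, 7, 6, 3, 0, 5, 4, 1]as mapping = [0→7, 1→1, 2→5, 3→6, 4→0, 5→4, 6→3, 7→2]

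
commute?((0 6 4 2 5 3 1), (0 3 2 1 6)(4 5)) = no:(0 6 4 2 5 3 1) * (0 3 2 1 6)(4 5) = (1 3 6 5 2 4), (0 3 2 1 6)(4 5) * (0 6 4 2 5 3 1) = (0 1 4 3 5 2)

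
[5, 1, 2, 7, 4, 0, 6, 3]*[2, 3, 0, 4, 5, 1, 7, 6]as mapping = [0→1, 1→3, 2→0, 3→6, 4→5, 5→2, 6→7, 7→4]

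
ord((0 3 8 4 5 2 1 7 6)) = 9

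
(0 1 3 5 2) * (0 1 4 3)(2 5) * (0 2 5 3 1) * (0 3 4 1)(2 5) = (0 1 5 4)(2 3)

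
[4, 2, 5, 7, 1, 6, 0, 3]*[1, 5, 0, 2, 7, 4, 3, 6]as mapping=[0→7, 1→0, 2→4, 3→6, 4→5, 5→3, 6→1, 7→2]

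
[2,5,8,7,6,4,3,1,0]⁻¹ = [8,7,0,6,5,1,4,3,2]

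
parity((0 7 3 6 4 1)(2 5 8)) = odd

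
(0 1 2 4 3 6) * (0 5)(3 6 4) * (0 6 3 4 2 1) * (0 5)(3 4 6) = (0 5 3 2 6)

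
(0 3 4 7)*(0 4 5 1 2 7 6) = (0 3 5 1 2 7 4 6)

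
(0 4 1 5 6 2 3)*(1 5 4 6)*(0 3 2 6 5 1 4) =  (0 5 4 1)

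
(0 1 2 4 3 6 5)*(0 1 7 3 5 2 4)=(0 7 3 6 2)(1 4 5)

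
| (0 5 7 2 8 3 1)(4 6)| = 14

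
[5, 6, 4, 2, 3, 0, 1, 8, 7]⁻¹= [5, 6, 3, 4, 2, 0, 1, 8, 7]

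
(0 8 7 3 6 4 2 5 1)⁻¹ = (0 1 5 2 4 6 3 7 8)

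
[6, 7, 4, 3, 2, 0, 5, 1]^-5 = [6, 7, 4, 3, 2, 0, 5, 1]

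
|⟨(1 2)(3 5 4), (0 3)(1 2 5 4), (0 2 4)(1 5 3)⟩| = 720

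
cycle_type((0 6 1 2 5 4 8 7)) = 8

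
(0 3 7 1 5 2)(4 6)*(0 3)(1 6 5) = (2 3 7 6 4 5)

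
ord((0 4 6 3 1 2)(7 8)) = 6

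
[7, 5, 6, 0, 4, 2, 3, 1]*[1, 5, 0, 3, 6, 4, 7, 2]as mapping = [0→2, 1→4, 2→7, 3→1, 4→6, 5→0, 6→3, 7→5]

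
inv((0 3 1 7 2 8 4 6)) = (0 6 4 8 2 7 1 3)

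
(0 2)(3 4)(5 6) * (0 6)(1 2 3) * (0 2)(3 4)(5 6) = (0 4 1)(2 5)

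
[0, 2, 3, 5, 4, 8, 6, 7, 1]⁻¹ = [0, 8, 1, 2, 4, 3, 6, 7, 5]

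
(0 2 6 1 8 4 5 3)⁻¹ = (0 3 5 4 8 1 6 2)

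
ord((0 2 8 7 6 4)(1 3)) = 6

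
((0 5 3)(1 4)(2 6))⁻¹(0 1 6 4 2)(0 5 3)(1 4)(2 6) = (1 6 5 4 2)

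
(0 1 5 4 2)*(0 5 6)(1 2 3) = (0 2 5 4 3 1 6)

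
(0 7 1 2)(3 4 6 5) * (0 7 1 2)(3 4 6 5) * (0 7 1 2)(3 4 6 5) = (0 2 1 7)(3 5 6 4)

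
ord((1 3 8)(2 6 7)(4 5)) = 6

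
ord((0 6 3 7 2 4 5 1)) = 8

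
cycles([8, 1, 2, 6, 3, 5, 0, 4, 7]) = (0 8 7 4 3 6)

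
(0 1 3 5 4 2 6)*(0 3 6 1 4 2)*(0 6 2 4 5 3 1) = (0 5 4 6 1 2)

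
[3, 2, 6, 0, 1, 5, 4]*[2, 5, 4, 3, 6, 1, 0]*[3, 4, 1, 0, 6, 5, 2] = [0, 6, 3, 1, 5, 4, 2]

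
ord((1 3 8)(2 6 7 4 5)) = 15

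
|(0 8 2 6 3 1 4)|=7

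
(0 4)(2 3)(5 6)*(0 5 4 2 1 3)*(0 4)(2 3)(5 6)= (0 3 1 2 4 6)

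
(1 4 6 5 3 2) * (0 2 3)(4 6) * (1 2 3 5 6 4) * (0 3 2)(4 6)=(0 2)(1 6 4)(3 5)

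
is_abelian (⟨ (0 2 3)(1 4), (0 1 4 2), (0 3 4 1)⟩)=no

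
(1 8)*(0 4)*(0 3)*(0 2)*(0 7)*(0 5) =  (0 4 3 2 7 5)(1 8)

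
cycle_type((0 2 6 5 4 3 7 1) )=8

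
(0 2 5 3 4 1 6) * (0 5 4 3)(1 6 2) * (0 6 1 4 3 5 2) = (0 4 1)(2 3 5 6)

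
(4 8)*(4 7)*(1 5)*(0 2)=(0 2)(1 5)(4 8 7)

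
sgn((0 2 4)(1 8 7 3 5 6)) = -1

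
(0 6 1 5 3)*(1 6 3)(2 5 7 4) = (0 3)(1 7 4 2 5)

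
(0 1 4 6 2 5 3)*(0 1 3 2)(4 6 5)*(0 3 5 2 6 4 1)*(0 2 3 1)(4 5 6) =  (0 6 1 5 4 3 2)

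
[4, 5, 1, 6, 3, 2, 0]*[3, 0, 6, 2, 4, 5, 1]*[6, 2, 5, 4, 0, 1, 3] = [0, 1, 6, 2, 5, 3, 4]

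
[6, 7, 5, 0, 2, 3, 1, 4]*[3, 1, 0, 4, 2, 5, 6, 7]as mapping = [0→6, 1→7, 2→5, 3→3, 4→0, 5→4, 6→1, 7→2]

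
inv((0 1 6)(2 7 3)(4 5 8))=(0 6 1)(2 3 7)(4 8 5)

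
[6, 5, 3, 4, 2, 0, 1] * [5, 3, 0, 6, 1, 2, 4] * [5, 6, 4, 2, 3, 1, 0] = [3, 4, 0, 6, 5, 1, 2]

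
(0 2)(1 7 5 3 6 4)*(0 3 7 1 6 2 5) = (0 5 7)(2 3)(4 6)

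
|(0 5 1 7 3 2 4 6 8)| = 9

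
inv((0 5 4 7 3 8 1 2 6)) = (0 6 2 1 8 3 7 4 5)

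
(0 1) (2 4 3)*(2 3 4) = (0 1) 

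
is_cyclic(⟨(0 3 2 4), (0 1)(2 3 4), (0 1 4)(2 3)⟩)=no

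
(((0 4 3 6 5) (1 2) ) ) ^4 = (0 5 6 3 4) 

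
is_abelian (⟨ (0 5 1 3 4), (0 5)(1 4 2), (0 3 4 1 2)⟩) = no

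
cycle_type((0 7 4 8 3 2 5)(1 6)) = 2.7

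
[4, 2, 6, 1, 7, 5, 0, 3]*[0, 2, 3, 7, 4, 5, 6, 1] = [4, 3, 6, 2, 1, 5, 0, 7]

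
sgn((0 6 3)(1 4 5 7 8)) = 1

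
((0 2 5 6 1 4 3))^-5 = (0 5 1 3 2 6 4)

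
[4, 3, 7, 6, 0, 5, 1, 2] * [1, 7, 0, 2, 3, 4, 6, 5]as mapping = [0→3, 1→2, 2→5, 3→6, 4→1, 5→4, 6→7, 7→0]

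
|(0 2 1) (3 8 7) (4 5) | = 6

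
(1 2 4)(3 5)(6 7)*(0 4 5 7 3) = (0 4 1 2 5)(3 7 6)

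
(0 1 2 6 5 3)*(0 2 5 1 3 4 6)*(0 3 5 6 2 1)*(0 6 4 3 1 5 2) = (0 2 1 4)(3 5)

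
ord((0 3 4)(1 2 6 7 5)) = 15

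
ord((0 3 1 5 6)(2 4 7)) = 15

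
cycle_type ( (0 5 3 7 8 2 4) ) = 7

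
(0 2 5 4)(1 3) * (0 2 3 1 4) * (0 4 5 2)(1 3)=(0 1 3 5 4)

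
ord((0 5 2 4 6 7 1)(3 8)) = 14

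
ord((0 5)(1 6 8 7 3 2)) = 6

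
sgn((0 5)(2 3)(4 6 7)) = 1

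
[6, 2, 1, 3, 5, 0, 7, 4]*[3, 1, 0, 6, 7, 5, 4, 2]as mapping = [0→4, 1→0, 2→1, 3→6, 4→5, 5→3, 6→2, 7→7]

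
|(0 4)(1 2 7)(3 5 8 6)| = 12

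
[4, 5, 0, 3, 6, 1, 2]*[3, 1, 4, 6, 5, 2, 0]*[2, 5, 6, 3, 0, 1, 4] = [1, 6, 3, 4, 2, 5, 0]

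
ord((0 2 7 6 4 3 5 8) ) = 8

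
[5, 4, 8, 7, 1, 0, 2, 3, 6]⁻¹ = [5, 4, 6, 7, 1, 0, 8, 3, 2]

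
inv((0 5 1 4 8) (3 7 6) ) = (0 8 4 1 5) (3 6 7) 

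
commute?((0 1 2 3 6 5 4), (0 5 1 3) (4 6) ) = no:(0 1 2 3 6 5 4)*(0 5 1 3) (4 6) = (0 3 4 5 6 1 2), (0 5 1 3) (4 6)*(0 1 2 3 6 5 4) = (0 4 5 2 3 1 6) 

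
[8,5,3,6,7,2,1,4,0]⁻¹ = [8,6,5,2,7,1,3,4,0]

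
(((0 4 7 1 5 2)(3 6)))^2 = (0 7 5)(1 2 4)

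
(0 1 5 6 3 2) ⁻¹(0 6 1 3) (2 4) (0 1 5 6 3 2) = (0 4) (1 3 5 2) 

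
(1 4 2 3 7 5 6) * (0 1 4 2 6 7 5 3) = (0 1 2)(3 5 7)(4 6)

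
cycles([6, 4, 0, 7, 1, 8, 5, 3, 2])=(0 6 5 8 2)(1 4)(3 7)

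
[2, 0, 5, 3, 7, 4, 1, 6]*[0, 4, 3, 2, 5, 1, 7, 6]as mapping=[0→3, 1→0, 2→1, 3→2, 4→6, 5→5, 6→4, 7→7]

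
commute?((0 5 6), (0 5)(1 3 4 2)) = no:(0 5 6)*(0 5)(1 3 4 2) = (1 3 4 2)(5 6), (0 5)(1 3 4 2)*(0 5 6) = (0 6)(1 3 4 2)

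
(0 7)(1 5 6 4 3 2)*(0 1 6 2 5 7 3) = (0 3 5 2 6 4)(1 7)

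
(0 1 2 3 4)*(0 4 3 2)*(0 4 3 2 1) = (1 4 3 2)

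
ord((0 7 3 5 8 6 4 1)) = 8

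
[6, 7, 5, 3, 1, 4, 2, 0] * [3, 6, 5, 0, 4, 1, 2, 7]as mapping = [0→2, 1→7, 2→1, 3→0, 4→6, 5→4, 6→5, 7→3]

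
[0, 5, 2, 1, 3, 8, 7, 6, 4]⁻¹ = [0, 3, 2, 4, 8, 1, 7, 6, 5]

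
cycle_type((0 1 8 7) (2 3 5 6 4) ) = 4.5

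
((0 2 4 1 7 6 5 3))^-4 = (0 7)(1 3)(2 6)(4 5)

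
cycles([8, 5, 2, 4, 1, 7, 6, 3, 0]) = (0 8)(1 5 7 3 4)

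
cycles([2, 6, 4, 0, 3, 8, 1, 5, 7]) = (0 2 4 3)(1 6)(5 8 7)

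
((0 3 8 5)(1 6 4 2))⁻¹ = (0 5 8 3)(1 2 4 6)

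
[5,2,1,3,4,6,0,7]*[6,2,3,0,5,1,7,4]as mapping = [0→1,1→3,2→2,3→0,4→5,5→7,6→6,7→4]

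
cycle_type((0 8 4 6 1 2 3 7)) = 8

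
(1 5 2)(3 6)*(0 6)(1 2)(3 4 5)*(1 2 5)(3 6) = (0 3)(1 6 4)(2 5)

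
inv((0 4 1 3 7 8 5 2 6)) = (0 6 2 5 8 7 3 1 4)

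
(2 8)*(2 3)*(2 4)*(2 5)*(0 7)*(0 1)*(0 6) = (0 7 1 6)(2 8 3 4 5)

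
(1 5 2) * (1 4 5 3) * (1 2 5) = (1 3 2 4)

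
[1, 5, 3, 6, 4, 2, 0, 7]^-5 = [1, 5, 3, 6, 4, 2, 0, 7]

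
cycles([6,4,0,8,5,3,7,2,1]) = (0 6 7 2)(1 4 5 3 8)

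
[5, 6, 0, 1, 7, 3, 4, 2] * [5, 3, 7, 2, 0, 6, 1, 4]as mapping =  [0→6, 1→1, 2→5, 3→3, 4→4, 5→2, 6→0, 7→7]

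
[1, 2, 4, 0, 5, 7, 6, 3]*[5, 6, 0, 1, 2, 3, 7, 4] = [6, 0, 2, 5, 3, 4, 7, 1]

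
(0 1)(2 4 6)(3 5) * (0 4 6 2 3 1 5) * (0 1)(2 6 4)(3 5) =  (0 3 1 2 4 6 5)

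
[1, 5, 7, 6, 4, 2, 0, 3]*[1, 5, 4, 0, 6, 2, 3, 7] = [5, 2, 7, 3, 6, 4, 1, 0]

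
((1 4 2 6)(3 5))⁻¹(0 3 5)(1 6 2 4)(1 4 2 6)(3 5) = (0 5 3)(1 6 2 4)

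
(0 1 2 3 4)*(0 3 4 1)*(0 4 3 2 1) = (0 4 2 3)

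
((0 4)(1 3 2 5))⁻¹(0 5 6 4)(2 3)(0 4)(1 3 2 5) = (0 4 1 6)(2 5)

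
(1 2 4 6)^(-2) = (1 4)(2 6)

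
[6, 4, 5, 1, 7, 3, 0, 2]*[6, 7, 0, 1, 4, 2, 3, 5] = [3, 4, 2, 7, 5, 1, 6, 0]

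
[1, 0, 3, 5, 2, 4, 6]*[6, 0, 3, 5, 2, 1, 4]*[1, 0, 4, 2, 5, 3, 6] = [1, 6, 3, 0, 2, 4, 5]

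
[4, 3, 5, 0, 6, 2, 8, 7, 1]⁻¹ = [3, 8, 5, 1, 0, 2, 4, 7, 6]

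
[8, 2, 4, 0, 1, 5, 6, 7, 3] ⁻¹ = [3, 4, 1, 8, 2, 5, 6, 7, 0] 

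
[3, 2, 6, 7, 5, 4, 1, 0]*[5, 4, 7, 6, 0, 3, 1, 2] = [6, 7, 1, 2, 3, 0, 4, 5]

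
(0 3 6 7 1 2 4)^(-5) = (0 6 1 4 3 7 2)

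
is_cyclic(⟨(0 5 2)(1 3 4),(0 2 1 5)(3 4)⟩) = no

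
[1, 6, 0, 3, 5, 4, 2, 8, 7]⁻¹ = [2, 0, 6, 3, 5, 4, 1, 8, 7]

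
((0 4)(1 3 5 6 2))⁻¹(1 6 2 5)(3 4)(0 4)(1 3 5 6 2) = (0 5)(1 6 3 2)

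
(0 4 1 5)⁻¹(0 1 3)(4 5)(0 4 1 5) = (0 1)(3 4 5)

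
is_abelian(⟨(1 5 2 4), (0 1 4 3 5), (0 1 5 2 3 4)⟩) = no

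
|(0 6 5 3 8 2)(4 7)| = 6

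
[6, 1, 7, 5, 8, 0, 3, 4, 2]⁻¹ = [5, 1, 8, 6, 7, 3, 0, 2, 4]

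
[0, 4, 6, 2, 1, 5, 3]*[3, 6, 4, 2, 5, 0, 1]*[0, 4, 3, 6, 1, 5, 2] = [6, 5, 4, 1, 2, 0, 3] 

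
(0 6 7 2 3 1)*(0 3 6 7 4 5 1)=(0 7 2 6 4 5 1 3)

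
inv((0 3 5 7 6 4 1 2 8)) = (0 8 2 1 4 6 7 5 3)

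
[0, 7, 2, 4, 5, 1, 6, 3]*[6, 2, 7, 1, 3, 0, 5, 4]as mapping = [0→6, 1→4, 2→7, 3→3, 4→0, 5→2, 6→5, 7→1]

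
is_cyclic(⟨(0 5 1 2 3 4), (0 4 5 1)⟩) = no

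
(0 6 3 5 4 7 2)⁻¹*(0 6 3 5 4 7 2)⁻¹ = (0 7 5 6 2 4 3)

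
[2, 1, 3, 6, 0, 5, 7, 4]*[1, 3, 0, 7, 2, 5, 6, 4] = [0, 3, 7, 6, 1, 5, 4, 2]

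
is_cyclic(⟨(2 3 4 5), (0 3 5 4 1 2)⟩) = no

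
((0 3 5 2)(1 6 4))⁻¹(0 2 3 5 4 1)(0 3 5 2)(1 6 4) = (0 5 2 1 6 3)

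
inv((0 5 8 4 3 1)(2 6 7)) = (0 1 3 4 8 5)(2 7 6)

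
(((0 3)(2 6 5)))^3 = (0 3)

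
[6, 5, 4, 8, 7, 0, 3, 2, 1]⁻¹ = [5, 8, 7, 6, 2, 1, 0, 4, 3]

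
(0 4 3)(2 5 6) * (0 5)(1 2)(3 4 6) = (0 6 1 2)(3 5)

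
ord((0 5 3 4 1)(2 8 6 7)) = 20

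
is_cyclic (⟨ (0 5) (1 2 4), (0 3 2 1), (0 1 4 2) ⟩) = no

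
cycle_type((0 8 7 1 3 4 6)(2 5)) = 2.7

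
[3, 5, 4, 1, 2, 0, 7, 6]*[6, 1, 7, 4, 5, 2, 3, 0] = [4, 2, 5, 1, 7, 6, 0, 3]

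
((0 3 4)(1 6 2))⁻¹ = (0 4 3)(1 2 6)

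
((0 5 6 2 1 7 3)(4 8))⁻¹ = (0 3 7 1 2 6 5)(4 8)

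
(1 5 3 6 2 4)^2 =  (1 3 2)(4 5 6)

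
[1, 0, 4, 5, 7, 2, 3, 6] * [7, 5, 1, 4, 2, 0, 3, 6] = [5, 7, 2, 0, 6, 1, 4, 3]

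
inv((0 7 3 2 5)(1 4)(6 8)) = (0 5 2 3 7)(1 4)(6 8)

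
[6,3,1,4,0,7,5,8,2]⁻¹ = [4,2,8,1,3,6,0,5,7]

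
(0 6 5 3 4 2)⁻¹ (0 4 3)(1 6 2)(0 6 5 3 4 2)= (0 1 5)(2 4 6)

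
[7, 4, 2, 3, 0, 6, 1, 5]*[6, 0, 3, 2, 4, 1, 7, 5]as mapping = [0→5, 1→4, 2→3, 3→2, 4→6, 5→7, 6→0, 7→1]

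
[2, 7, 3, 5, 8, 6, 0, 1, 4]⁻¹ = [6, 7, 0, 2, 8, 3, 5, 1, 4]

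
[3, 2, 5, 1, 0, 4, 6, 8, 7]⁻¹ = [4, 3, 1, 0, 5, 2, 6, 8, 7]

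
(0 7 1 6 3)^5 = ()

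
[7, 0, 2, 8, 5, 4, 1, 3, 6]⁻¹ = [1, 6, 2, 7, 5, 4, 8, 0, 3]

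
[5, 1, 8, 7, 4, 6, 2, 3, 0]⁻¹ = [8, 1, 6, 7, 4, 0, 5, 3, 2]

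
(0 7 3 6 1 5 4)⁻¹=(0 4 5 1 6 3 7)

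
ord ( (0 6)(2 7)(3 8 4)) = 6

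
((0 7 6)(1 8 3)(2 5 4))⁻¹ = (0 6 7)(1 3 8)(2 4 5)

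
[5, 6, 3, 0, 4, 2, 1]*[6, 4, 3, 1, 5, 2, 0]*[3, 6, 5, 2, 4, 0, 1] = [5, 3, 6, 1, 0, 2, 4]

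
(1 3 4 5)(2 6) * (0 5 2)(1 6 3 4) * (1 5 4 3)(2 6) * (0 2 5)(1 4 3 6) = (0 3)(1 6 2 4)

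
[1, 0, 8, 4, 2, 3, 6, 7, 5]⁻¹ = [1, 0, 4, 5, 3, 8, 6, 7, 2]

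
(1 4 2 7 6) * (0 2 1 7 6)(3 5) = (0 2 6 7)(1 4)(3 5)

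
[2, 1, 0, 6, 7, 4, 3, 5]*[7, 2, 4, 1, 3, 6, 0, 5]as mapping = [0→4, 1→2, 2→7, 3→0, 4→5, 5→3, 6→1, 7→6]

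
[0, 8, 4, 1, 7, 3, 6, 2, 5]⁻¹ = [0, 3, 7, 5, 2, 8, 6, 4, 1]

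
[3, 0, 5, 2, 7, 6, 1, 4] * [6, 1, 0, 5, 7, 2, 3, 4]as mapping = [0→5, 1→6, 2→2, 3→0, 4→4, 5→3, 6→1, 7→7]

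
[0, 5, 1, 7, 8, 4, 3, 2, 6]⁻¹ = [0, 2, 7, 6, 5, 1, 8, 3, 4]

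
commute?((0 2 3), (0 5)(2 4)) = no:(0 2 3) * (0 5)(2 4) = (0 4 2 3 5), (0 5)(2 4) * (0 2 3) = (0 5 2 4 3)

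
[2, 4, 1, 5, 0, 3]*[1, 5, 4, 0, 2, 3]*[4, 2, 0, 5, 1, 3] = [1, 0, 3, 5, 2, 4]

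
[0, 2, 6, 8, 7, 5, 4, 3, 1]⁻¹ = [0, 8, 1, 7, 6, 5, 2, 4, 3]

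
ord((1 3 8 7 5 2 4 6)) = 8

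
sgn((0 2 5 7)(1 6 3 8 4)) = -1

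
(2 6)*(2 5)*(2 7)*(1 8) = (1 8) (2 6 5 7) 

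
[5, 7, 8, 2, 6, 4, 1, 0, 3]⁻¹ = [7, 6, 3, 8, 5, 0, 4, 1, 2]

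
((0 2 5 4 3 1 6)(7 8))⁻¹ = (0 6 1 3 4 5 2)(7 8)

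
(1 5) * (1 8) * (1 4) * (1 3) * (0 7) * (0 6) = (0 7 6)(1 5 8 4 3)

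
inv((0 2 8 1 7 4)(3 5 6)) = (0 4 7 1 8 2)(3 6 5)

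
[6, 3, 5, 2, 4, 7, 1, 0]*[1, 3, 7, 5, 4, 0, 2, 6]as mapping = [0→2, 1→5, 2→0, 3→7, 4→4, 5→6, 6→3, 7→1]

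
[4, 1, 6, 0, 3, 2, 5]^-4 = [3, 1, 5, 4, 0, 6, 2]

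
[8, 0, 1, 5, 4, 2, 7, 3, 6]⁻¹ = [1, 2, 5, 7, 4, 3, 8, 6, 0]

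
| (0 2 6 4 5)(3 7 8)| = 15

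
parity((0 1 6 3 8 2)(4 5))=even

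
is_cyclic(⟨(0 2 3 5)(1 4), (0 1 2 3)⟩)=no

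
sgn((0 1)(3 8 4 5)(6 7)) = -1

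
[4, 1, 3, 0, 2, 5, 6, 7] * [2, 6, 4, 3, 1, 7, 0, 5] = [1, 6, 3, 2, 4, 7, 0, 5]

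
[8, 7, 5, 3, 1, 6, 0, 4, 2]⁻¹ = [6, 4, 8, 3, 7, 2, 5, 1, 0]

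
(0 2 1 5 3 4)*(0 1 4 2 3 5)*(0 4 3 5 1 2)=(0 5 1 4 2 3) 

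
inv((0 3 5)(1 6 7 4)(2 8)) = (0 5 3)(1 4 7 6)(2 8)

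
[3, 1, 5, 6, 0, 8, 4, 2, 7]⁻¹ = [4, 1, 7, 0, 6, 2, 3, 8, 5]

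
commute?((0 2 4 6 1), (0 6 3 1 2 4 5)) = no:(0 2 4 6 1)*(0 6 3 1 2 4 5) = (0 4 3 1 6 2 5), (0 6 3 1 2 4 5)*(0 2 4 6 1) = (0 1 4 5 2 6 3)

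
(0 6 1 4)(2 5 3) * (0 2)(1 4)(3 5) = (0 6 4 2 3)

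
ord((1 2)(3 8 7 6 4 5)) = 6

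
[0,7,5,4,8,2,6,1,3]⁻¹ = [0,7,5,8,3,2,6,1,4]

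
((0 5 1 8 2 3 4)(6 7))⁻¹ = (0 4 3 2 8 1 5)(6 7)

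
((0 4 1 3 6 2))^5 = (0 2 6 3 1 4)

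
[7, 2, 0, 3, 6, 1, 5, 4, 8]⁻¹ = [2, 5, 1, 3, 7, 6, 4, 0, 8]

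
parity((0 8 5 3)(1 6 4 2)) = even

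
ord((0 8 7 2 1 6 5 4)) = 8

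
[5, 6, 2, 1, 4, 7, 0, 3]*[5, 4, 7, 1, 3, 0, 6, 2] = [0, 6, 7, 4, 3, 2, 5, 1]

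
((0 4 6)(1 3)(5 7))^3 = (1 3)(5 7)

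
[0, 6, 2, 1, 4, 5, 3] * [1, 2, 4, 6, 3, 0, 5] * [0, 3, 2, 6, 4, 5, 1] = [3, 5, 4, 2, 6, 0, 1]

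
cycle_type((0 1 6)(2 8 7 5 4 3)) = 3.6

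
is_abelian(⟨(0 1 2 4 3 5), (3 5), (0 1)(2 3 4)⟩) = no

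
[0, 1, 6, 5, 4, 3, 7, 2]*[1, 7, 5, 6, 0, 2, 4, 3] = [1, 7, 4, 2, 0, 6, 3, 5]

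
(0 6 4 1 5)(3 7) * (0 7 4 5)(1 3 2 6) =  (0 1)(2 6 5 7)(3 4)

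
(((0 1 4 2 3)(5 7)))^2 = (0 4 3 1 2)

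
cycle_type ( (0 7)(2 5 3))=2.3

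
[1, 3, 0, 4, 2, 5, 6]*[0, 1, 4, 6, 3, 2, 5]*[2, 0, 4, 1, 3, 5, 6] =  [0, 6, 2, 1, 3, 4, 5]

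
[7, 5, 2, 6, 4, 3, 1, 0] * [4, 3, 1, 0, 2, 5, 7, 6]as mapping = [0→6, 1→5, 2→1, 3→7, 4→2, 5→0, 6→3, 7→4]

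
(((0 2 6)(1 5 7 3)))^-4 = (0 6 2)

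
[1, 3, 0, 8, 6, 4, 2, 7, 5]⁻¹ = [2, 0, 6, 1, 5, 8, 4, 7, 3]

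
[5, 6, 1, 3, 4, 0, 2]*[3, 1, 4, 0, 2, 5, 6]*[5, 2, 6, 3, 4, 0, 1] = [0, 1, 2, 5, 6, 3, 4]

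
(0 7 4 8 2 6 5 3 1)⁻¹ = (0 1 3 5 6 2 8 4 7)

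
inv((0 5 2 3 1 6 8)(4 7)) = (0 8 6 1 3 2 5)(4 7)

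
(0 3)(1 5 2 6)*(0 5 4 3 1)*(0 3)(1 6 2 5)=(0 6 3 1 4)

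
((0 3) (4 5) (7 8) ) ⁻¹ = (0 3) (4 5) (7 8) 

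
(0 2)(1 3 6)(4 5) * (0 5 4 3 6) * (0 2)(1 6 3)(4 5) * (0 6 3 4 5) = (0 6 3 2 5 1 4)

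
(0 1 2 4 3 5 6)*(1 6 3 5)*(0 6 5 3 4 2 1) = (0 5 4 3)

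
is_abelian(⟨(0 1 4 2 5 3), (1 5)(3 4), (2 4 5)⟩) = no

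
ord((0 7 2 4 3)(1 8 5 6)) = 20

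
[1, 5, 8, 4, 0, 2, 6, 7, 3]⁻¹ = [4, 0, 5, 8, 3, 1, 6, 7, 2]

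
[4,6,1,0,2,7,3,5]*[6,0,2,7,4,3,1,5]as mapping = [0→4,1→1,2→0,3→6,4→2,5→5,6→7,7→3]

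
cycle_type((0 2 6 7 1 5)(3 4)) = 2.6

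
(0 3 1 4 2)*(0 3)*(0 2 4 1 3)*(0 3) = (0 2 3)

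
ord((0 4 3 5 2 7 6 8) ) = 8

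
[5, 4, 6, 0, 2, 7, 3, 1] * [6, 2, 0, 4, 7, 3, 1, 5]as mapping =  [0→3, 1→7, 2→1, 3→6, 4→0, 5→5, 6→4, 7→2]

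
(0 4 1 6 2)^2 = (0 1 2 4 6)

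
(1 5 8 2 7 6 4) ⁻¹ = (1 4 6 7 2 8 5) 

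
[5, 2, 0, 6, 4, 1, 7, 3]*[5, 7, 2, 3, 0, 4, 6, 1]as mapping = [0→4, 1→2, 2→5, 3→6, 4→0, 5→7, 6→1, 7→3]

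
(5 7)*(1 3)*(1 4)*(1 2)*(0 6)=(0 6)(1 3 4 2)(5 7)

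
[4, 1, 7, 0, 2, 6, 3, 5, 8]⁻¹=[3, 1, 4, 6, 0, 7, 5, 2, 8]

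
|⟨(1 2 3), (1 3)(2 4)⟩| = 12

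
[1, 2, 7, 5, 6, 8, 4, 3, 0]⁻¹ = [8, 0, 1, 7, 6, 3, 4, 2, 5]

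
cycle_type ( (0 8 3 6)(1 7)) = 2.4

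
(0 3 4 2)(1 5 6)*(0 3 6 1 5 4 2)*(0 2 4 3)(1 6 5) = (0 5 6 1 3 4 2)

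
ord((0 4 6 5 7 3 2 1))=8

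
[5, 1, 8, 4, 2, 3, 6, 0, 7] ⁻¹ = [7, 1, 4, 5, 3, 0, 6, 8, 2] 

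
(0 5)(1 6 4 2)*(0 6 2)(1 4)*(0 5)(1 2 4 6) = (1 4 5)(2 6)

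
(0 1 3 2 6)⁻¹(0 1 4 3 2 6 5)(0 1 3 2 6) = (0 5 1 3 4 2 6)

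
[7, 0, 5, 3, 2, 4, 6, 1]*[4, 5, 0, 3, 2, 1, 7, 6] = [6, 4, 1, 3, 0, 2, 7, 5]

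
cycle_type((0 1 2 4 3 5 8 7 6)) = 9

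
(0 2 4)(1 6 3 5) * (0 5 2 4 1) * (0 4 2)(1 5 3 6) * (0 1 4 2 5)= (0 5 2)(1 4 3)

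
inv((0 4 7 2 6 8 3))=(0 3 8 6 2 7 4)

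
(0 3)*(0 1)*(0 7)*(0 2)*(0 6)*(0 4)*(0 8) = (0 3 1 7 2 6 4 8)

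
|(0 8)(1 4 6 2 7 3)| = 6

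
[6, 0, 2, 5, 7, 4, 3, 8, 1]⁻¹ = [1, 8, 2, 6, 5, 3, 0, 4, 7]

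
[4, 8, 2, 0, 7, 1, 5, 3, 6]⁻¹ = [3, 5, 2, 7, 0, 6, 8, 4, 1]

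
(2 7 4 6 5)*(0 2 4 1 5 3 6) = (0 2 7 1 5 4)(3 6)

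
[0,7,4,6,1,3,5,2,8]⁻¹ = [0,4,7,5,2,6,3,1,8]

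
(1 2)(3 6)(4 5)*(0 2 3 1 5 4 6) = (0 2 5 6 1 3)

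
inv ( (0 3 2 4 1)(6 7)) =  (0 1 4 2 3)(6 7)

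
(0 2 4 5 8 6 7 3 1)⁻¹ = (0 1 3 7 6 8 5 4 2)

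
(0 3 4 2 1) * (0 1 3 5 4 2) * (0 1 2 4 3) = (0 5 3 4 1 2)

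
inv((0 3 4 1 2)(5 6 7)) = (0 2 1 4 3)(5 7 6)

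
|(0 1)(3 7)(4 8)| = 2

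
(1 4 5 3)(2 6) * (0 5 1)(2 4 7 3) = (0 5 2 6 4 1 7 3)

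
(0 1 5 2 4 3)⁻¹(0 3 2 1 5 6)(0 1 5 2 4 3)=(0 4 5 2 6 1)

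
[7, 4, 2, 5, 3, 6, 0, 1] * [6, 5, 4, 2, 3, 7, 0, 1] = [1, 3, 4, 7, 2, 0, 6, 5]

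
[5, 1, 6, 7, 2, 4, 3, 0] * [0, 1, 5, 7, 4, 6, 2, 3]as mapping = [0→6, 1→1, 2→2, 3→3, 4→5, 5→4, 6→7, 7→0]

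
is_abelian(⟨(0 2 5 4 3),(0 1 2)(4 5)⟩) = no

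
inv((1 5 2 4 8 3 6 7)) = (1 7 6 3 8 4 2 5)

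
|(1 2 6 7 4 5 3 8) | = 8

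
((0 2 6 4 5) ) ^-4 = (0 2 6 4 5) 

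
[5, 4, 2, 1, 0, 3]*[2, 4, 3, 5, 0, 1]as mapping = [0→1, 1→0, 2→3, 3→4, 4→2, 5→5]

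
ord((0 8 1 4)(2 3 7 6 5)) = 20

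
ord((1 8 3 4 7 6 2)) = 7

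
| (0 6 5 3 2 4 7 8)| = 8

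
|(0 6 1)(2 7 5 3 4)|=15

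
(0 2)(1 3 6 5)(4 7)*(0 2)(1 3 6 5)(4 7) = (1 6)(3 5)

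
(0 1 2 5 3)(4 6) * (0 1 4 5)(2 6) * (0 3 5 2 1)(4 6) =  (0 6 2 3)(1 4)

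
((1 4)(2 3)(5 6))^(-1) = (1 4)(2 3)(5 6)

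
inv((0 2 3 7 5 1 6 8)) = (0 8 6 1 5 7 3 2)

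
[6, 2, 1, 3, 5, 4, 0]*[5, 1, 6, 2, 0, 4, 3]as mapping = [0→3, 1→6, 2→1, 3→2, 4→4, 5→0, 6→5]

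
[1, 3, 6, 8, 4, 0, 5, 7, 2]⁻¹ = [5, 0, 8, 1, 4, 6, 2, 7, 3]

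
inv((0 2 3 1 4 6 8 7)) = (0 7 8 6 4 1 3 2)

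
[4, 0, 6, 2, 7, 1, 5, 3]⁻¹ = [1, 5, 3, 7, 0, 6, 2, 4]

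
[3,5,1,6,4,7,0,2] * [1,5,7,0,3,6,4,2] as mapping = [0→0,1→6,2→5,3→4,4→3,5→2,6→1,7→7] 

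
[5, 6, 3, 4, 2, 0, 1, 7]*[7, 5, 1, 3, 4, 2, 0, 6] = [2, 0, 3, 4, 1, 7, 5, 6]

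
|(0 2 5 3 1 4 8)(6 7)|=14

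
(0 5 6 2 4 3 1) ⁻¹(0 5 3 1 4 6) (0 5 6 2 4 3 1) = (0 3 2 5 6 1) 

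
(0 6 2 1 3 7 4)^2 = (0 2 3 4 6 1 7)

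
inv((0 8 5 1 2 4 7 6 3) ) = (0 3 6 7 4 2 1 5 8) 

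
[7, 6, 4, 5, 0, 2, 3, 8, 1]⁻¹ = [4, 8, 5, 6, 2, 3, 1, 0, 7]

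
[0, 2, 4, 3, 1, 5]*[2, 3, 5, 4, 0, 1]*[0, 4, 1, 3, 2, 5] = [1, 5, 0, 2, 3, 4]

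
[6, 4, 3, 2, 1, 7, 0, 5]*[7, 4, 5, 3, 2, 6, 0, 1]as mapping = [0→0, 1→2, 2→3, 3→5, 4→4, 5→1, 6→7, 7→6]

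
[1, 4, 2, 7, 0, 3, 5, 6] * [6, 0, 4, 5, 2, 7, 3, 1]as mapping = [0→0, 1→2, 2→4, 3→1, 4→6, 5→5, 6→7, 7→3]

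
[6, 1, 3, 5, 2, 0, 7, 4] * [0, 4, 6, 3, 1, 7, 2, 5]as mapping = [0→2, 1→4, 2→3, 3→7, 4→6, 5→0, 6→5, 7→1]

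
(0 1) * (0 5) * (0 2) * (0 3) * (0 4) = (0 1 5 2 3 4)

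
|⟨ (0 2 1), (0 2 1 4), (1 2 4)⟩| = 24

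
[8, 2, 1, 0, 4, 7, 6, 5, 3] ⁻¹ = [3, 2, 1, 8, 4, 7, 6, 5, 0] 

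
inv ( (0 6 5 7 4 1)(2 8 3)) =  (0 1 4 7 5 6)(2 3 8)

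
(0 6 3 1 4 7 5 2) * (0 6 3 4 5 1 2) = (0 3 2 6 4 7 1 5)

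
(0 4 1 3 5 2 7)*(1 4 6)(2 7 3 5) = (0 6 1 5 7)(2 3)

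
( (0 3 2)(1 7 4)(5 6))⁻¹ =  (0 2 3)(1 4 7)(5 6)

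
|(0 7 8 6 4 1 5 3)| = 8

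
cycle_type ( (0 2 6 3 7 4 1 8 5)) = 9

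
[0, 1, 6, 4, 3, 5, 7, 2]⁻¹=[0, 1, 7, 4, 3, 5, 2, 6]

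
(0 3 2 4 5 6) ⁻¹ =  (0 6 5 4 2 3) 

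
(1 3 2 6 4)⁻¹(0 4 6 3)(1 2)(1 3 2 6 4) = (0 1 4 2)(3 6)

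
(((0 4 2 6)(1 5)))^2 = (0 2)(4 6)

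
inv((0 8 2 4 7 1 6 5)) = (0 5 6 1 7 4 2 8)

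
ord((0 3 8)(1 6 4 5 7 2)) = 6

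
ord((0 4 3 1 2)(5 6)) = 10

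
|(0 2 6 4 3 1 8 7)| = 8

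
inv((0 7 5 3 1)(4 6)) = (0 1 3 5 7)(4 6)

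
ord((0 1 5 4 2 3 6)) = 7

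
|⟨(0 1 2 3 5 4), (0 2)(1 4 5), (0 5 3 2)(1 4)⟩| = 720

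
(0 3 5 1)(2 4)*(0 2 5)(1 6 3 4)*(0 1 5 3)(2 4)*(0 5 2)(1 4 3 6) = (1 3 4 6 5)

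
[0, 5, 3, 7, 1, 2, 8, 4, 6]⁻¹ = [0, 4, 5, 2, 7, 1, 8, 3, 6]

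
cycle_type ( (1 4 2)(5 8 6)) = 3^2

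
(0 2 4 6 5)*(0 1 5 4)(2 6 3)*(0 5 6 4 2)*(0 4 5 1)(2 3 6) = (0 5)(1 2)(3 4 6)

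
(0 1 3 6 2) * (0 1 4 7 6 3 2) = (0 4 7 6)(1 2)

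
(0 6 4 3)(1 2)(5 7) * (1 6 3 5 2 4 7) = (0 3)(1 4 5)(2 6 7)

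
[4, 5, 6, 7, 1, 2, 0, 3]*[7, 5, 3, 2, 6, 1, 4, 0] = [6, 1, 4, 0, 5, 3, 7, 2]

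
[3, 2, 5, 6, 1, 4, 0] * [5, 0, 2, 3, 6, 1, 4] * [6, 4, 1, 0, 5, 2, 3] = [0, 1, 4, 5, 6, 3, 2]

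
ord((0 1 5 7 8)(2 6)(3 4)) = 10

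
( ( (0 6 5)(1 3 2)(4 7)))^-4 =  (0 5 6)(1 2 3)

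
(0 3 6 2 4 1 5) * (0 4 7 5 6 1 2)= (0 3 1 6)(2 7 5 4)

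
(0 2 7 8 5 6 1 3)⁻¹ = (0 3 1 6 5 8 7 2)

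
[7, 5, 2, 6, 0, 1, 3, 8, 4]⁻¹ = [4, 5, 2, 6, 8, 1, 3, 0, 7]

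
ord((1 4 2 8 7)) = 5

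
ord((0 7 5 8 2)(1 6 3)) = 15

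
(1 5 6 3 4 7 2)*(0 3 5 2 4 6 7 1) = (0 3 6 5 7 4 1 2)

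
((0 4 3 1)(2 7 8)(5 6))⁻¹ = (0 1 3 4)(2 8 7)(5 6)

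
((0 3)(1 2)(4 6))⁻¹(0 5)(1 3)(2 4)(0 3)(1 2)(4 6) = (0 2)(1 6)(3 5)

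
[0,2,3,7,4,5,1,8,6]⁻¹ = [0,6,1,2,4,5,8,3,7]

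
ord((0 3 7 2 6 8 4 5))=8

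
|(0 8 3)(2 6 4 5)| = 12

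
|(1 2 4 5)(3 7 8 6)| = 4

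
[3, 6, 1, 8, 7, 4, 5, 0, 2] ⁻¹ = [7, 2, 8, 0, 5, 6, 1, 4, 3] 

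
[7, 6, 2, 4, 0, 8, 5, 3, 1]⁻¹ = [4, 8, 2, 7, 3, 6, 1, 0, 5]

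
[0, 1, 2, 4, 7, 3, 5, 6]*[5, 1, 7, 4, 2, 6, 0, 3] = [5, 1, 7, 2, 3, 4, 6, 0]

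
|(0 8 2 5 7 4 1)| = 7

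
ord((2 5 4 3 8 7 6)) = 7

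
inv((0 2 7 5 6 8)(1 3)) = (0 8 6 5 7 2)(1 3)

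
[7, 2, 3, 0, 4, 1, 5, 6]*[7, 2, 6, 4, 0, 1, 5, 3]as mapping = [0→3, 1→6, 2→4, 3→7, 4→0, 5→2, 6→1, 7→5]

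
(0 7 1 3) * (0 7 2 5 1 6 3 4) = (0 2 5 1 4)(3 7 6)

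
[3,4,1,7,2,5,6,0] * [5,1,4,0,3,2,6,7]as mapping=[0→0,1→3,2→1,3→7,4→4,5→2,6→6,7→5]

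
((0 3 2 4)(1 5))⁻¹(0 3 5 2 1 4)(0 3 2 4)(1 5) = (0 3 2 1 4 5)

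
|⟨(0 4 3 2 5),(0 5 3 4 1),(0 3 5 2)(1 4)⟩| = 360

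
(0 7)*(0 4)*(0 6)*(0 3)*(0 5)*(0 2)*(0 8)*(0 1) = (0 7 4 6 3 5 2 8 1)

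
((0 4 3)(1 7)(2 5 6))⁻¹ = (0 3 4)(1 7)(2 6 5)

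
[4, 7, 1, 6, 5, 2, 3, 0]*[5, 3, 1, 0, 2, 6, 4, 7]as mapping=[0→2, 1→7, 2→3, 3→4, 4→6, 5→1, 6→0, 7→5]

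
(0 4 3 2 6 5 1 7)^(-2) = (0 1 6 3)(2 4 7 5)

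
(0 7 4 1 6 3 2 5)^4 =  (0 6)(1 5)(2 4)(3 7)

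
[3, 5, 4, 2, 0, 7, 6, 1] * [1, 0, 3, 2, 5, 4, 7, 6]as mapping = [0→2, 1→4, 2→5, 3→3, 4→1, 5→6, 6→7, 7→0]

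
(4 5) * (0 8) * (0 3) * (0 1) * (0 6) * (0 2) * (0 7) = (0 8 3 1 6 2 7)(4 5)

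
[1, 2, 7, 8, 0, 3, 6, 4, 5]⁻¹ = [4, 0, 1, 5, 7, 8, 6, 2, 3]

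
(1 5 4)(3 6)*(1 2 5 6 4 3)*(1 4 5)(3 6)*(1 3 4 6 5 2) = (1 4)(2 3)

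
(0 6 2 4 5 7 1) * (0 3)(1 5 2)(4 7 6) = (0 4 2 7 5 6 1 3)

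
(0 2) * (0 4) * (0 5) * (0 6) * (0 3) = (0 2 4 5 6 3)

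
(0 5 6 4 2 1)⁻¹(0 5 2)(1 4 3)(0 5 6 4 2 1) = (0 2 3)(1 5 6)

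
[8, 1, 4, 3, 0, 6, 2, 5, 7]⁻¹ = [4, 1, 6, 3, 2, 7, 5, 8, 0]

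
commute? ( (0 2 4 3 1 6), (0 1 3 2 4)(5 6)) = no: (0 2 4 3 1 6)*(0 1 3 2 4)(5 6) = (0 4 2)(1 5 6), (0 1 3 2 4)(5 6)*(0 2 4 3 1 6) = (0 6 5)(2 3 4)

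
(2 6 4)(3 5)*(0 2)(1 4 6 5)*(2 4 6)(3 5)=(0 4)(1 6 2 3)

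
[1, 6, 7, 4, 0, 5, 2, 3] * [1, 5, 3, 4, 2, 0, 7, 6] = [5, 7, 6, 2, 1, 0, 3, 4]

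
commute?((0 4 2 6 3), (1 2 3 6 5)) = no:(0 4 2 6 3)*(1 2 3 6 5) = (0 4 3)(1 2 5), (1 2 3 6 5)*(0 4 2 6 3) = (0 4 2)(1 6 5)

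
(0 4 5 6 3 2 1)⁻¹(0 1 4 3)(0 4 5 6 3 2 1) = (0 5 2 4)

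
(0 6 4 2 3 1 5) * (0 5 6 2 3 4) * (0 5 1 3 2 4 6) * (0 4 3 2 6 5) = (0 3 2 5 1 4 6)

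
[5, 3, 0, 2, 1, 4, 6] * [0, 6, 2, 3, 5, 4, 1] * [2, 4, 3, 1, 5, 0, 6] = [5, 1, 2, 3, 6, 0, 4]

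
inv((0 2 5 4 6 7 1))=(0 1 7 6 4 5 2)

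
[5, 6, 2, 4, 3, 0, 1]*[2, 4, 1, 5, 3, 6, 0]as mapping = [0→6, 1→0, 2→1, 3→3, 4→5, 5→2, 6→4]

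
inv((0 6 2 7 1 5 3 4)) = (0 4 3 5 1 7 2 6)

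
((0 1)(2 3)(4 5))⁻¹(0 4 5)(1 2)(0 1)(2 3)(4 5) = (0 3)(1 5 4)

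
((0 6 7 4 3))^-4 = (0 6 7 4 3)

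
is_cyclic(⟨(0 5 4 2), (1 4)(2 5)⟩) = no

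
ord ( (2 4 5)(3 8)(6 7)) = 6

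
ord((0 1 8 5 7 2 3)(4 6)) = 14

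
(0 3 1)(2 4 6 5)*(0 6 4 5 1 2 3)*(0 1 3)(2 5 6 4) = (0 1 4 2 6 3 5)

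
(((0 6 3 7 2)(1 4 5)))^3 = (0 7 6 2 3)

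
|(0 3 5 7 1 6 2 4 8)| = 9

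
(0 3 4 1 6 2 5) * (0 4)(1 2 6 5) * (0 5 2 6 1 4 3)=(1 2 4 6)(3 5)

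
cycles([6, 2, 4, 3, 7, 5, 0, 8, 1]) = (0 6)(1 2 4 7 8)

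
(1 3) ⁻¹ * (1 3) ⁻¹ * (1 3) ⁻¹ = (1 3) 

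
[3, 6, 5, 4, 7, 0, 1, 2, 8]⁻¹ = [5, 6, 7, 0, 3, 2, 1, 4, 8]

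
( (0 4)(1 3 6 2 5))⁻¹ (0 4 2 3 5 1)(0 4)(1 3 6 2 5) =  (0 5 6 1 3 4)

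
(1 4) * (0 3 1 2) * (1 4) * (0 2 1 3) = (1 3 4)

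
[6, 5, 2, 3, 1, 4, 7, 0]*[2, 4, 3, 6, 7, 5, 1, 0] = [1, 5, 3, 6, 4, 7, 0, 2]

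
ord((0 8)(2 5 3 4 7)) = 10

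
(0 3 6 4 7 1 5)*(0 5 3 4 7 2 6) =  (0 4 2 6 7 1 3)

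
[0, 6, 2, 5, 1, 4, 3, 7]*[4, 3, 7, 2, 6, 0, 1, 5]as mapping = [0→4, 1→1, 2→7, 3→0, 4→3, 5→6, 6→2, 7→5]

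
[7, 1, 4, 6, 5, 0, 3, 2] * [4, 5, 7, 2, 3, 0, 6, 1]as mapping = [0→1, 1→5, 2→3, 3→6, 4→0, 5→4, 6→2, 7→7]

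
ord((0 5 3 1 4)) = 5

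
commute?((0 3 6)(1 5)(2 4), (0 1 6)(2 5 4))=no:(0 3 6)(1 5)(2 4) * (0 1 6)(2 5 4)=(0 3)(1 4 5 6), (0 1 6)(2 5 4) * (0 3 6)(1 5)(2 4)=(0 5 2 1)(3 6)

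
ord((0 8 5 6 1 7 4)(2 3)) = 14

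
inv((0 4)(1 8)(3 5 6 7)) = (0 4)(1 8)(3 7 6 5)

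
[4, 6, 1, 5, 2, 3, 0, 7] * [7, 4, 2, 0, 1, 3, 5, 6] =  [1, 5, 4, 3, 2, 0, 7, 6]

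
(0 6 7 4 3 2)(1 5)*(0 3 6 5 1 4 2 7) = (0 5 4 6)(2 3 7)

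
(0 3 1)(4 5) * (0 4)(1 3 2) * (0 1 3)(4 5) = (0 2 3)(1 5)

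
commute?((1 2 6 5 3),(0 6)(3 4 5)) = no:(1 2 6 5 3)*(0 6)(3 4 5) = (0 6 3 1 2)(4 5),(0 6)(3 4 5)*(1 2 6 5 3) = (0 5 1 2 6)(3 4)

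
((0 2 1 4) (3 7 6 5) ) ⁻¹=(0 4 1 2) (3 5 6 7) 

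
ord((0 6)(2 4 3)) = 6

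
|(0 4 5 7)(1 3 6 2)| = 4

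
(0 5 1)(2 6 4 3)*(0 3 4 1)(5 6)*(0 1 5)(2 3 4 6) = (0 2)(1 4 6 5)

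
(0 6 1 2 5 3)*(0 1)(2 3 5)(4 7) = (0 6)(1 3)(4 7)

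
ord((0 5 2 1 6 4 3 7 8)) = 9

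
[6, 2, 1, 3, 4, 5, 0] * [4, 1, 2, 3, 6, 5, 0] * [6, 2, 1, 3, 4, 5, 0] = [6, 1, 2, 3, 0, 5, 4]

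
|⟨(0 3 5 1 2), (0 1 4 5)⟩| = 120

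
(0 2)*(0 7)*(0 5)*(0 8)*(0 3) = (0 2 7 5 8 3)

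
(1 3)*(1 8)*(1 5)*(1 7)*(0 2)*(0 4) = (0 2 4)(1 3 8 5 7)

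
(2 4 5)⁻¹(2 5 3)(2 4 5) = (2 3 4)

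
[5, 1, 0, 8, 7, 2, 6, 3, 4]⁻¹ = [2, 1, 5, 7, 8, 0, 6, 4, 3]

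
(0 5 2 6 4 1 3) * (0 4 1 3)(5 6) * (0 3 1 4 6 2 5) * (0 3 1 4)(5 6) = (0 2 3 5 6)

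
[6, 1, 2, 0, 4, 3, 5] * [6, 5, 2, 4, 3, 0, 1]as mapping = [0→1, 1→5, 2→2, 3→6, 4→3, 5→4, 6→0]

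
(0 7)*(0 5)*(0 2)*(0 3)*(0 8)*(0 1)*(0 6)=(0 7 5 2 3 8 1 6) 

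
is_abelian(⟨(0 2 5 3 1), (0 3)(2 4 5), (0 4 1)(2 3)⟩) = no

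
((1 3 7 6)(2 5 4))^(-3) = (1 3 7 6)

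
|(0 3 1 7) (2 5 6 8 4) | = 20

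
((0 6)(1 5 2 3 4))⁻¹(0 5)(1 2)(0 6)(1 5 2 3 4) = (2 6)(3 5)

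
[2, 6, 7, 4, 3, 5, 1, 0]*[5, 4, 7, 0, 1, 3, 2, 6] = [7, 2, 6, 1, 0, 3, 4, 5]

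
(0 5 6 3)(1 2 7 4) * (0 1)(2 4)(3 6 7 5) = (0 3 1 4)(2 5 7)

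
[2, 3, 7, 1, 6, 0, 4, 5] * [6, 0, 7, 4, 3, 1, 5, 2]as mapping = [0→7, 1→4, 2→2, 3→0, 4→5, 5→6, 6→3, 7→1]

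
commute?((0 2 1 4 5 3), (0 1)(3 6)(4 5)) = no:(0 2 1 4 5 3) * (0 1)(3 6)(4 5) = (0 2)(1 5 6 3), (0 1)(3 6)(4 5) * (0 2 1 4 5 3) = (0 4 3 6)(1 2)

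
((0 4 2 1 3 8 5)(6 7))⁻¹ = (0 5 8 3 1 2 4)(6 7)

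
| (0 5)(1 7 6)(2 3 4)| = 6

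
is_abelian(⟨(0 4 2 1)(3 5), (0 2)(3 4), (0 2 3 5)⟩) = no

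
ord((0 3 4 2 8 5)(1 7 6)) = 6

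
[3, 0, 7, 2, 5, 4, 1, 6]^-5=[3, 0, 7, 2, 5, 4, 1, 6]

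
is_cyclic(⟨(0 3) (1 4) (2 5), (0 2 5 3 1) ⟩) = no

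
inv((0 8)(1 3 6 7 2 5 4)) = (0 8)(1 4 5 2 7 6 3)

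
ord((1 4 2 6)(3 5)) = 4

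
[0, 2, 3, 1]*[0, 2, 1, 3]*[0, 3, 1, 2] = [0, 3, 2, 1]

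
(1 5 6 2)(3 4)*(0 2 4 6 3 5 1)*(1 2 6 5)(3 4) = (0 6 3 5 4 1 2)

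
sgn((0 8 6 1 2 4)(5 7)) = 1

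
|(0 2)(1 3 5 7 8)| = 10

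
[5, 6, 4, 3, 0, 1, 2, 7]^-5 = [5, 6, 4, 3, 0, 1, 2, 7]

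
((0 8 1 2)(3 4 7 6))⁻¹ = (0 2 1 8)(3 6 7 4)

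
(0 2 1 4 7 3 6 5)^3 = (0 4 6 2 7 5 1 3)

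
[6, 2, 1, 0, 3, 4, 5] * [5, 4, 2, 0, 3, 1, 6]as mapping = [0→6, 1→2, 2→4, 3→5, 4→0, 5→3, 6→1]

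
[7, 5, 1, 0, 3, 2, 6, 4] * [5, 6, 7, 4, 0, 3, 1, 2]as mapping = [0→2, 1→3, 2→6, 3→5, 4→4, 5→7, 6→1, 7→0]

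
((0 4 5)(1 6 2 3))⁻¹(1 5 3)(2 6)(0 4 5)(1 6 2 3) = (0 1 6)(2 3)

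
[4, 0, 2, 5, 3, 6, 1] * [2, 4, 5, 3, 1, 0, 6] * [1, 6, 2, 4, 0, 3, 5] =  [6, 2, 3, 1, 4, 5, 0]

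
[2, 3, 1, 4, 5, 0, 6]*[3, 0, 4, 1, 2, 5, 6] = [4, 1, 0, 2, 5, 3, 6]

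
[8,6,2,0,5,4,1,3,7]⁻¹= [3,6,2,7,5,4,1,8,0]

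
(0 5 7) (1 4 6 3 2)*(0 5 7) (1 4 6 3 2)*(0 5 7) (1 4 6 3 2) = (1 3 4 2 6) 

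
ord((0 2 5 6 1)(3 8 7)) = 15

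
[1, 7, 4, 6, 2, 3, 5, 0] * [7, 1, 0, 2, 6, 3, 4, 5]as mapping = [0→1, 1→5, 2→6, 3→4, 4→0, 5→2, 6→3, 7→7]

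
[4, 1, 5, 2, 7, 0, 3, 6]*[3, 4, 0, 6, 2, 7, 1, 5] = [2, 4, 7, 0, 5, 3, 6, 1]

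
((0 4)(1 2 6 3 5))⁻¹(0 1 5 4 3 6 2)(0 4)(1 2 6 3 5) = (0 5 3 6 4 2 1)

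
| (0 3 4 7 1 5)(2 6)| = 6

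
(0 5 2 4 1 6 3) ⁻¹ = (0 3 6 1 4 2 5) 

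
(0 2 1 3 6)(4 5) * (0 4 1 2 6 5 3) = (0 6 4 3 5 1)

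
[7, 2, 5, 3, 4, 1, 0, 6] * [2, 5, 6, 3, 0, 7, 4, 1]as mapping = [0→1, 1→6, 2→7, 3→3, 4→0, 5→5, 6→2, 7→4]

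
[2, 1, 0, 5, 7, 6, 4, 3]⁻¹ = [2, 1, 0, 7, 6, 3, 5, 4]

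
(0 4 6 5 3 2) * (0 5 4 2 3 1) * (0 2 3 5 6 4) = (0 3 5 1 2 6)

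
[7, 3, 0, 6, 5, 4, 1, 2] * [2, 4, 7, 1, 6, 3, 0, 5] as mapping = [0→5, 1→1, 2→2, 3→0, 4→3, 5→6, 6→4, 7→7] 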